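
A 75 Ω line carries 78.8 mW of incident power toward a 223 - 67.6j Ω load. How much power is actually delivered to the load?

P_delivered ≈ 56.5 mW

|Γ| = |(148 − j67.6)/(298 − j67.6)| = 0.532
|Γ|² = 0.284
P_refl = |Γ|²·P_inc = 22.3 mW, P_del = (1 − |Γ|²)·P_inc = 56.5 mW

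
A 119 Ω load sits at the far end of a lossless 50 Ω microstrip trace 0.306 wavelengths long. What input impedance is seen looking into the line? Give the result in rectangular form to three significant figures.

βl = 2π × 0.306 = 110°
tan(βl) = tan(110°) = -2.72
Z_in = Z_0·(Z_L + jZ_0·tanβl)/(Z_0 + jZ_L·tanβl)
     = 50·(119 − j136)/(50 − j324)

Z_in ≈ 23.3 + j14.8 Ω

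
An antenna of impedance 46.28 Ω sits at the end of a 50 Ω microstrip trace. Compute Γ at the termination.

Γ = -0.0386

Γ = (Z_L − Z_0)/(Z_L + Z_0) = (46.28 − 50)/(46.28 + 50) = -3.72/96.28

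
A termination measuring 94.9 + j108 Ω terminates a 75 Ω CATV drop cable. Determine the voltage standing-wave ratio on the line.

VSWR ≈ 3.4

Γ = (Z_L − Z_0)/(Z_L + Z_0) = (19.9 + j108)/(169.9 + j108)
|Γ| = 110/201 = 0.545
VSWR = (1 + |Γ|)/(1 − |Γ|) = 1.55/0.455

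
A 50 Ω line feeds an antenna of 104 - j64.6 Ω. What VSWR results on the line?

VSWR ≈ 3.03

Γ = (Z_L − Z_0)/(Z_L + Z_0) = (54 − j64.6)/(154 − j64.6)
|Γ| = 84.2/167 = 0.504
VSWR = (1 + |Γ|)/(1 − |Γ|) = 1.5/0.496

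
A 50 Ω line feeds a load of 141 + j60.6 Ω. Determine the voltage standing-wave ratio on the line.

VSWR ≈ 3.4

Γ = (Z_L − Z_0)/(Z_L + Z_0) = (91 + j60.6)/(191 + j60.6)
|Γ| = 109/200 = 0.546
VSWR = (1 + |Γ|)/(1 − |Γ|) = 1.55/0.454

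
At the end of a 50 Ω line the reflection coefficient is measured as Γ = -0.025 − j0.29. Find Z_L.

Z_L = Z_0·(1 + Γ)/(1 − Γ) = 50·(0.975 − j0.29)/(1.02 + j0.29)

Z_L ≈ 40.3 − j25.6 Ω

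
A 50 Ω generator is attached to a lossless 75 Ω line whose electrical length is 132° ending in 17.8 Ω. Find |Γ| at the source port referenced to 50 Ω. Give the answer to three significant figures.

|Γ| ≈ 0.654

tan(βl) = -1.11
Z_in = Z_0·(Z_L + jZ_0·tanβl)/(Z_0 + jZ_L·tanβl) = 37.2 − j73.5 Ω
Γ_s = (Z_in − Z_s)/(Z_in + Z_s) = (-12.8 − j73.5)/(87.2 − j73.5), |Γ_s| = 0.654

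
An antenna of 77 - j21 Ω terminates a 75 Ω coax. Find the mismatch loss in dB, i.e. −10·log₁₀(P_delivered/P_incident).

Γ = (2 − j21)/(152 − j21), |Γ| = 0.137
|Γ|² = 0.0189, so P_del/P_inc = 1 − |Γ|² = 0.981
ML = −10·log₁₀(1 − |Γ|²)

mismatch loss ≈ 0.0829 dB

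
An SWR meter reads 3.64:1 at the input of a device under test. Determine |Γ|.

|Γ| ≈ 0.569

|Γ| = (S − 1)/(S + 1) = (3.64 − 1)/(3.64 + 1) = 2.64/4.64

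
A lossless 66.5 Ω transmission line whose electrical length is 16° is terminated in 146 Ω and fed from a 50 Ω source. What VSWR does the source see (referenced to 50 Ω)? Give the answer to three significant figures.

VSWR ≈ 2.83

tan(βl) = 0.287
Z_in = Z_0·(Z_L + jZ_0·tanβl)/(Z_0 + jZ_L·tanβl) = 113 − j52.2 Ω
Γ_s = (Z_in − Z_s)/(Z_in + Z_s) = (63.2 − j52.2)/(163 − j52.2), |Γ_s| = 0.478
VSWR = (1 + |Γ_s|)/(1 − |Γ_s|)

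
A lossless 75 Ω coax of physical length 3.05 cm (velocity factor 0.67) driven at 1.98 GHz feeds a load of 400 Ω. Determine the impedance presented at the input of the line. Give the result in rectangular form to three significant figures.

λ = v/f = 0.67·c / 1.98 GHz = 0.102 m
βl = 2π·l/λ = 2π × 0.3 = 108°
tan(βl) = tan(108°) = -3.05
Z_in = Z_0·(Z_L + jZ_0·tanβl)/(Z_0 + jZ_L·tanβl)
     = 75·(400 − j229)/(75 − j1220)

Z_in ≈ 15.5 + j23.6 Ω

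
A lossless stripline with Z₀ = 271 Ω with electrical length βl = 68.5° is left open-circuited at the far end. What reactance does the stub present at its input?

X_in ≈ -107 Ω (capacitive)

tan(βl) = 2.54
For an open-circuited stub, Z_in = −jZ_0·cot(βl) = −jZ_0/tan(βl)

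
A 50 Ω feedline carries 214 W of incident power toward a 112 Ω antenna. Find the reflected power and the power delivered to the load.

P_reflected ≈ 31.3 W; P_delivered ≈ 183 W

Γ = (112 − 50)/(112 + 50) = 0.383
|Γ|² = 0.146
P_refl = |Γ|²·P_inc = 31.3 W, P_del = (1 − |Γ|²)·P_inc = 183 W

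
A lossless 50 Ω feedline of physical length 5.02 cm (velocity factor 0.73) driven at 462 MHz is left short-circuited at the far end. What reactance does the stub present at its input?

X_in ≈ 39.2 Ω (inductive)

λ = v/f = 0.73·c / 462 MHz = 0.474 m
βl = 2π·l/λ = 2π × 0.106 = 38.1°
tan(βl) = 0.785
For a short-circuited stub, Z_in = jZ_0·tan(βl)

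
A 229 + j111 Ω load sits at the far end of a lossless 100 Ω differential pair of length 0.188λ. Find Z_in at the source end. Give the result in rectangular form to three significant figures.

Z_in ≈ 46.7 − j55.3 Ω

βl = 2π × 0.188 = 67.7°
tan(βl) = tan(67.7°) = 2.44
Z_in = Z_0·(Z_L + jZ_0·tanβl)/(Z_0 + jZ_L·tanβl)
     = 100·(229 + j355)/(-170 + j558)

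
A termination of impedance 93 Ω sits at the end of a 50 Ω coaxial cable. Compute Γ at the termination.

Γ = 0.301

Γ = (Z_L − Z_0)/(Z_L + Z_0) = (93 − 50)/(93 + 50) = 43/143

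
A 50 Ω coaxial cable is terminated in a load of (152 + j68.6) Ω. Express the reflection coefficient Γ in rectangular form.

Γ = (Z_L − Z_0)/(Z_L + Z_0) = (102 + j68.6)/(202 + j68.6)

Γ ≈ 0.556 + j0.151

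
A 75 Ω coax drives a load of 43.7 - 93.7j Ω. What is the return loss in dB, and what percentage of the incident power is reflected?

Γ = (-31.3 − j93.7)/(118.7 − j93.7), |Γ| = 0.653
RL = −20·log₁₀(0.653) = 3.7 dB
P_refl/P_inc = |Γ|² = 0.427

RL ≈ 3.7 dB; 42.7% of incident power reflected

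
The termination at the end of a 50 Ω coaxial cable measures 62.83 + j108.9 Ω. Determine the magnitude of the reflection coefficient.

Γ = (Z_L − Z_0)/(Z_L + Z_0) = (12.83 + j108.9)/(112.8 + j108.9)
|Γ| = 110/157

|Γ| ≈ 0.699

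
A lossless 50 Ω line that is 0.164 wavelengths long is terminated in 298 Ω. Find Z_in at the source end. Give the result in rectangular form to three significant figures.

βl = 2π × 0.164 = 59°
tan(βl) = tan(59°) = 1.67
Z_in = Z_0·(Z_L + jZ_0·tanβl)/(Z_0 + jZ_L·tanβl)
     = 50·(298 + j83.3)/(50 + j497)

Z_in ≈ 11.3 − j28.9 Ω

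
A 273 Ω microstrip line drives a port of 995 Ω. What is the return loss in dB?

RL ≈ 4.89 dB

Γ = (995 − 273)/(995 + 273) = 0.569
RL = −20·log₁₀|Γ| = −20·log₁₀(0.569)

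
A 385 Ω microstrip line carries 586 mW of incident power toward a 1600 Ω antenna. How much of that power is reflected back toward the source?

Γ = (1600 − 385)/(1600 + 385) = 0.612
|Γ|² = 0.375
P_refl = |Γ|²·P_inc = 220 mW, P_del = (1 − |Γ|²)·P_inc = 366 mW

P_reflected ≈ 220 mW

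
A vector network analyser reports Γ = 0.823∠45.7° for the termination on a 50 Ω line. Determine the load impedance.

Z_L ≈ 30.6 + j112 Ω

Z_L = Z_0·(1 + Γ)/(1 − Γ) = 50·(1.57 + j0.589)/(0.425 − j0.589)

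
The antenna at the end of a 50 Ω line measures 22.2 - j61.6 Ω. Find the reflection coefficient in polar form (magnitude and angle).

Γ ≈ 0.712 ∠ -73.8°

Γ = (Z_L − Z_0)/(Z_L + Z_0) = (-27.8 − j61.6)/(72.2 − j61.6)
|Γ| = 67.6/94.9 = 0.712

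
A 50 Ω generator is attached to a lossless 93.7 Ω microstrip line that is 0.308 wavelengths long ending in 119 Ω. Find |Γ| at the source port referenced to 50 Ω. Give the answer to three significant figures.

βl = 2π × 0.308 = 111°
tan(βl) = -2.62
Z_in = Z_0·(Z_L + jZ_0·tanβl)/(Z_0 + jZ_L·tanβl) = 77.5 + j12.5 Ω
Γ_s = (Z_in − Z_s)/(Z_in + Z_s) = (27.5 + j12.5)/(128 + j12.5), |Γ_s| = 0.236

|Γ| ≈ 0.236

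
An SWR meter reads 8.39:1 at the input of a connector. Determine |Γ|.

|Γ| = (S − 1)/(S + 1) = (8.39 − 1)/(8.39 + 1) = 7.39/9.39

|Γ| ≈ 0.787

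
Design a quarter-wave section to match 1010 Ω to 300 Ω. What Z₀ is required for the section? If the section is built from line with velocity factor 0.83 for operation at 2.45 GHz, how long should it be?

Z_qwt ≈ 550 Ω; length ≈ 2.54 cm

Z_qwt = √(Z_0·R_L) = √(300 × 1010) = √303000
λ = 0.83·c/f = 0.102 m, so l = λ/4 = 0.0254 m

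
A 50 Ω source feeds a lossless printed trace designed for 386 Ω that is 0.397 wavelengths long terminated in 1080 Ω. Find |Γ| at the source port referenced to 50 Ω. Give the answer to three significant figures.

|Γ| ≈ 0.874

βl = 2π × 0.397 = 143°
tan(βl) = -0.756
Z_in = Z_0·(Z_L + jZ_0·tanβl)/(Z_0 + jZ_L·tanβl) = 310 + j364 Ω
Γ_s = (Z_in − Z_s)/(Z_in + Z_s) = (260 + j364)/(360 + j364), |Γ_s| = 0.874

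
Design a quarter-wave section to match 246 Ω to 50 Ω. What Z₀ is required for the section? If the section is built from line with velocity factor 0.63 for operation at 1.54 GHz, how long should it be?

Z_qwt ≈ 111 Ω; length ≈ 3.07 cm

Z_qwt = √(Z_0·R_L) = √(50 × 246) = √12300
λ = 0.63·c/f = 0.123 m, so l = λ/4 = 0.0307 m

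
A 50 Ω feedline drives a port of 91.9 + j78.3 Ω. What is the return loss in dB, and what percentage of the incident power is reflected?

RL ≈ 5.23 dB; 30% of incident power reflected

Γ = (41.9 + j78.3)/(141.9 + j78.3), |Γ| = 0.548
RL = −20·log₁₀(0.548) = 5.23 dB
P_refl/P_inc = |Γ|² = 0.3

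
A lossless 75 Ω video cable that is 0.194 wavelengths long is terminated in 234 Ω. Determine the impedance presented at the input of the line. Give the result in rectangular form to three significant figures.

Z_in ≈ 26.9 − j24.4 Ω

βl = 2π × 0.194 = 69.8°
tan(βl) = tan(69.8°) = 2.72
Z_in = Z_0·(Z_L + jZ_0·tanβl)/(Z_0 + jZ_L·tanβl)
     = 75·(234 + j204)/(75 + j637)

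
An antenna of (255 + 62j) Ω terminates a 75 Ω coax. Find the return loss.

Γ = (180 + j62)/(330 + j62), |Γ| = 0.567
RL = −20·log₁₀|Γ| = −20·log₁₀(0.567)

RL ≈ 4.93 dB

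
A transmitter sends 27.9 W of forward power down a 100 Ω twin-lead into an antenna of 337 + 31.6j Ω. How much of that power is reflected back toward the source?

|Γ| = |(237 + j31.6)/(437 + j31.6)| = 0.546
|Γ|² = 0.298
P_refl = |Γ|²·P_inc = 8.31 W, P_del = (1 − |Γ|²)·P_inc = 19.6 W

P_reflected ≈ 8.31 W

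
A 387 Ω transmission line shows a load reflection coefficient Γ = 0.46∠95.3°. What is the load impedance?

Z_L ≈ 235 + j273 Ω

Z_L = Z_0·(1 + Γ)/(1 − Γ) = 387·(0.958 + j0.458)/(1.04 − j0.458)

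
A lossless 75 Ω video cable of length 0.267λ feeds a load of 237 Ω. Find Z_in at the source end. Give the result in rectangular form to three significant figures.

Z_in ≈ 24 + j7.23 Ω

βl = 2π × 0.267 = 96.1°
tan(βl) = tan(96.1°) = -9.33
Z_in = Z_0·(Z_L + jZ_0·tanβl)/(Z_0 + jZ_L·tanβl)
     = 75·(237 − j699)/(75 − j2210)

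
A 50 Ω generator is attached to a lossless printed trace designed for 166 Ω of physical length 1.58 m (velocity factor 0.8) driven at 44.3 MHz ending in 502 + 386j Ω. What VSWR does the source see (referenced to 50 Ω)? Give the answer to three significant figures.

VSWR ≈ 1.71

λ = v/f = 0.8·c / 44.3 MHz = 5.42 m
βl = 2π·l/λ = 2π × 0.292 = 105°
tan(βl) = -3.73
Z_in = Z_0·(Z_L + jZ_0·tanβl)/(Z_0 + jZ_L·tanβl) = 33.9 + j15.4 Ω
Γ_s = (Z_in − Z_s)/(Z_in + Z_s) = (-16.1 + j15.4)/(83.9 + j15.4), |Γ_s| = 0.261
VSWR = (1 + |Γ_s|)/(1 − |Γ_s|)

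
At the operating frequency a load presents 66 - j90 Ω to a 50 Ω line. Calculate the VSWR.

Γ = (Z_L − Z_0)/(Z_L + Z_0) = (16 − j90)/(116 − j90)
|Γ| = 91.4/147 = 0.623
VSWR = (1 + |Γ|)/(1 − |Γ|) = 1.62/0.377

VSWR ≈ 4.3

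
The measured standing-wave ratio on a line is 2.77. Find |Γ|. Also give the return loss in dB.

|Γ| ≈ 0.469; return loss ≈ 6.57 dB

|Γ| = (S − 1)/(S + 1) = (2.77 − 1)/(2.77 + 1) = 1.77/3.77
RL = −20·log₁₀|Γ| = −20·log₁₀(0.469)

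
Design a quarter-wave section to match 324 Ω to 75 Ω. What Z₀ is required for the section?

Z_qwt ≈ 156 Ω

Z_qwt = √(Z_0·R_L) = √(75 × 324) = √24300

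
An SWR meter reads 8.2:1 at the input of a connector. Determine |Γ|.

|Γ| = (S − 1)/(S + 1) = (8.2 − 1)/(8.2 + 1) = 7.2/9.2

|Γ| ≈ 0.783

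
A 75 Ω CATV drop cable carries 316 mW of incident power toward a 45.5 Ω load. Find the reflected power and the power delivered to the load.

P_reflected ≈ 18.9 mW; P_delivered ≈ 297 mW

Γ = (45.5 − 75)/(45.5 + 75) = -0.245
|Γ|² = 0.0599
P_refl = |Γ|²·P_inc = 18.9 mW, P_del = (1 − |Γ|²)·P_inc = 297 mW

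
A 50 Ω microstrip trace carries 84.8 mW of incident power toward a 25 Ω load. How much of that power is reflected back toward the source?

P_reflected ≈ 9.42 mW

Γ = (25 − 50)/(25 + 50) = -0.333
|Γ|² = 0.111
P_refl = |Γ|²·P_inc = 9.42 mW, P_del = (1 − |Γ|²)·P_inc = 75.4 mW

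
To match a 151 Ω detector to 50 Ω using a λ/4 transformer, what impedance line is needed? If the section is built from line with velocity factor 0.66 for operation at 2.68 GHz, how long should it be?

Z_qwt ≈ 86.9 Ω; length ≈ 1.85 cm

Z_qwt = √(Z_0·R_L) = √(50 × 151) = √7550
λ = 0.66·c/f = 0.0739 m, so l = λ/4 = 0.0185 m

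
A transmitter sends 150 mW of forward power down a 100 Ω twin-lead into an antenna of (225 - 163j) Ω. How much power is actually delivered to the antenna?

|Γ| = |(125 − j163)/(325 − j163)| = 0.565
|Γ|² = 0.319
P_refl = |Γ|²·P_inc = 47.9 mW, P_del = (1 − |Γ|²)·P_inc = 102 mW

P_delivered ≈ 102 mW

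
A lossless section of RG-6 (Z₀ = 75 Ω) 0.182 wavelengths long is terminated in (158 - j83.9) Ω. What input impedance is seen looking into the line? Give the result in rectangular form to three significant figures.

Z_in ≈ 27.6 − j13.5 Ω

βl = 2π × 0.182 = 65.5°
tan(βl) = tan(65.5°) = 2.2
Z_in = Z_0·(Z_L + jZ_0·tanβl)/(Z_0 + jZ_L·tanβl)
     = 75·(158 + j80.8)/(259 + j347)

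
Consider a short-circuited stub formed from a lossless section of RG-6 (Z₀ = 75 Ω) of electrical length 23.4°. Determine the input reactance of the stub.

X_in ≈ 32.5 Ω (inductive)

tan(βl) = 0.433
For a short-circuited stub, Z_in = jZ_0·tan(βl)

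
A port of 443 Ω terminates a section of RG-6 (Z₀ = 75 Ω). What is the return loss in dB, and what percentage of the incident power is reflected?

RL ≈ 2.97 dB; 50.5% of incident power reflected

Γ = (443 − 75)/(443 + 75) = 0.71
RL = −20·log₁₀(0.71) = 2.97 dB
P_refl/P_inc = |Γ|² = 0.505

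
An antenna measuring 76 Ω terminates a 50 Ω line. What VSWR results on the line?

VSWR ≈ 1.52

Γ = (76 − 50)/(76 + 50) = 0.206
VSWR = (1 + 0.206)/(1 − 0.206)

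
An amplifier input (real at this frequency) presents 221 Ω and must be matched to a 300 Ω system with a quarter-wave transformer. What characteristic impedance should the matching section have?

Z_qwt ≈ 257 Ω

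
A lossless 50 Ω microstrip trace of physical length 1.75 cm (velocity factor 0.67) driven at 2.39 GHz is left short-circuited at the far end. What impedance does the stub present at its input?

λ = v/f = 0.67·c / 2.39 GHz = 0.0841 m
βl = 2π·l/λ = 2π × 0.208 = 74.9°
tan(βl) = 3.71
For a short-circuited stub, Z_in = jZ_0·tan(βl)

Z_in ≈ +j185 Ω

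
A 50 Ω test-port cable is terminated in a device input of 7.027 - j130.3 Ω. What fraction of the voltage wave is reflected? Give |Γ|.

Γ = (Z_L − Z_0)/(Z_L + Z_0) = (-42.97 − j130.3)/(57.03 − j130.3)
|Γ| = 137/142

|Γ| ≈ 0.965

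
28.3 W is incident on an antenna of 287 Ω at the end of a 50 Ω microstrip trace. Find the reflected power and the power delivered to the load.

Γ = (287 − 50)/(287 + 50) = 0.703
|Γ|² = 0.495
P_refl = |Γ|²·P_inc = 14 W, P_del = (1 − |Γ|²)·P_inc = 14.3 W

P_reflected ≈ 14 W; P_delivered ≈ 14.3 W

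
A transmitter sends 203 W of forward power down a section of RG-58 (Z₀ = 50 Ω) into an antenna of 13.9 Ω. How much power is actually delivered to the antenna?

Γ = (13.9 − 50)/(13.9 + 50) = -0.565
|Γ|² = 0.319
P_refl = |Γ|²·P_inc = 64.8 W, P_del = (1 − |Γ|²)·P_inc = 138 W

P_delivered ≈ 138 W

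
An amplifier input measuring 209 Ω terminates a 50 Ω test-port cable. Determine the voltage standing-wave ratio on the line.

For a purely resistive load, VSWR = R_L/Z_0 or Z_0/R_L (whichever > 1) = 209/50

VSWR ≈ 4.18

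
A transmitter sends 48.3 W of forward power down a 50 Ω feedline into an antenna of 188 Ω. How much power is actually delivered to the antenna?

Γ = (188 − 50)/(188 + 50) = 0.58
|Γ|² = 0.336
P_refl = |Γ|²·P_inc = 16.2 W, P_del = (1 − |Γ|²)·P_inc = 32.1 W

P_delivered ≈ 32.1 W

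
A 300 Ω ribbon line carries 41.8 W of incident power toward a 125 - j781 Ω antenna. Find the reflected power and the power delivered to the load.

|Γ| = |(-175 − j781)/(425 − j781)| = 0.9
|Γ|² = 0.81
P_refl = |Γ|²·P_inc = 33.9 W, P_del = (1 − |Γ|²)·P_inc = 7.93 W

P_reflected ≈ 33.9 W; P_delivered ≈ 7.93 W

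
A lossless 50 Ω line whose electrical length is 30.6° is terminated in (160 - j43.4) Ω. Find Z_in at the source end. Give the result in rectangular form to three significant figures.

Z_in ≈ 36.8 − j55.1 Ω

tan(βl) = tan(30.6°) = 0.591
Z_in = Z_0·(Z_L + jZ_0·tanβl)/(Z_0 + jZ_L·tanβl)
     = 50·(160 − j13.8)/(75.7 + j94.6)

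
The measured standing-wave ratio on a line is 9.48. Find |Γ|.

|Γ| ≈ 0.809

|Γ| = (S − 1)/(S + 1) = (9.48 − 1)/(9.48 + 1) = 8.48/10.5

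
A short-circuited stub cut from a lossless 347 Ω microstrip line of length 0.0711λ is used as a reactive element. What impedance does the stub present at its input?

Z_in ≈ +j166 Ω

βl = 2π × 0.0711 = 25.6°
tan(βl) = 0.479
For a short-circuited stub, Z_in = jZ_0·tan(βl)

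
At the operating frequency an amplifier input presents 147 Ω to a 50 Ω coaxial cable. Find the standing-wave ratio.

For a purely resistive load, VSWR = R_L/Z_0 or Z_0/R_L (whichever > 1) = 147/50

VSWR ≈ 2.94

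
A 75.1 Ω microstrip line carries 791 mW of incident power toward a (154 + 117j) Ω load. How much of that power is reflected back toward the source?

P_reflected ≈ 238 mW

|Γ| = |(78.9 + j117)/(229.1 + j117)| = 0.549
|Γ|² = 0.301
P_refl = |Γ|²·P_inc = 238 mW, P_del = (1 − |Γ|²)·P_inc = 553 mW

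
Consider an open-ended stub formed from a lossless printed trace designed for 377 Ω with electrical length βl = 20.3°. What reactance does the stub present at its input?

X_in ≈ -1020 Ω (capacitive)

tan(βl) = 0.37
For an open-ended stub, Z_in = −jZ_0·cot(βl) = −jZ_0/tan(βl)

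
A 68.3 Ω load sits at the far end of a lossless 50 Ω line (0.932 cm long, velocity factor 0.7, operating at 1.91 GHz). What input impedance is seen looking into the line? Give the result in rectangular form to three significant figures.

Z_in ≈ 55.8 − j15.5 Ω

λ = v/f = 0.7·c / 1.91 GHz = 0.11 m
βl = 2π·l/λ = 2π × 0.0848 = 30.5°
tan(βl) = tan(30.5°) = 0.589
Z_in = Z_0·(Z_L + jZ_0·tanβl)/(Z_0 + jZ_L·tanβl)
     = 50·(68.3 + j29.5)/(50 + j40.3)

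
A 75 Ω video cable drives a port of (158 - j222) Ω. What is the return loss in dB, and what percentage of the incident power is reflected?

Γ = (83 − j222)/(233 − j222), |Γ| = 0.736
RL = −20·log₁₀(0.736) = 2.66 dB
P_refl/P_inc = |Γ|² = 0.542

RL ≈ 2.66 dB; 54.2% of incident power reflected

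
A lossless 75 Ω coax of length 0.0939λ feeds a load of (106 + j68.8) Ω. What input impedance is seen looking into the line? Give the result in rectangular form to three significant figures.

βl = 2π × 0.0939 = 33.8°
tan(βl) = tan(33.8°) = 0.67
Z_in = Z_0·(Z_L + jZ_0·tanβl)/(Z_0 + jZ_L·tanβl)
     = 75·(106 + j119)/(28.9 + j71)

Z_in ≈ 147 − j52.1 Ω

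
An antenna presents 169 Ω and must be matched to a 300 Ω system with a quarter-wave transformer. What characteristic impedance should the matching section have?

Z_qwt = √(Z_0·R_L) = √(300 × 169) = √50700

Z_qwt ≈ 225 Ω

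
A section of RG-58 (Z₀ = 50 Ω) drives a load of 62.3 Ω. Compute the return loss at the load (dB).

RL ≈ 19.2 dB

Γ = (62.3 − 50)/(62.3 + 50) = 0.11
RL = −20·log₁₀|Γ| = −20·log₁₀(0.11)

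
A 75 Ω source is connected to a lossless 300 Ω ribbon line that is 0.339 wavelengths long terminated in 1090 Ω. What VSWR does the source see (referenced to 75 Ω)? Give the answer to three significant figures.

VSWR ≈ 5.37

βl = 2π × 0.339 = 122°
tan(βl) = -1.6
Z_in = Z_0·(Z_L + jZ_0·tanβl)/(Z_0 + jZ_L·tanβl) = 112 + j169 Ω
Γ_s = (Z_in − Z_s)/(Z_in + Z_s) = (36.6 + j169)/(187 + j169), |Γ_s| = 0.686
VSWR = (1 + |Γ_s|)/(1 − |Γ_s|)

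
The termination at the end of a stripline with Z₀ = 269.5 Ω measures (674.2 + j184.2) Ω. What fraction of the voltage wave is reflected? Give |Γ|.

|Γ| ≈ 0.462

Γ = (Z_L − Z_0)/(Z_L + Z_0) = (404.7 + j184.2)/(943.7 + j184.2)
|Γ| = 445/962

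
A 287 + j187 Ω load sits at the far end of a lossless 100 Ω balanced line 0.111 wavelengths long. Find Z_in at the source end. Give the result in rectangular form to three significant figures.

Z_in ≈ 80 − j138 Ω

βl = 2π × 0.111 = 40°
tan(βl) = tan(40°) = 0.838
Z_in = Z_0·(Z_L + jZ_0·tanβl)/(Z_0 + jZ_L·tanβl)
     = 100·(287 + j271)/(-56.7 + j240)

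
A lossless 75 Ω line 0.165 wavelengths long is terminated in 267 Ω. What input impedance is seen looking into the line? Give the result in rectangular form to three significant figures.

βl = 2π × 0.165 = 59.4°
tan(βl) = tan(59.4°) = 1.69
Z_in = Z_0·(Z_L + jZ_0·tanβl)/(Z_0 + jZ_L·tanβl)
     = 75·(267 + j127)/(75 + j451)

Z_in ≈ 27.7 − j39.8 Ω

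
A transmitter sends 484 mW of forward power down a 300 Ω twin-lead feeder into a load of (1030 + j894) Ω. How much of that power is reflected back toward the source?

|Γ| = |(730 + j894)/(1330 + j894)| = 0.72
|Γ|² = 0.519
P_refl = |Γ|²·P_inc = 251 mW, P_del = (1 − |Γ|²)·P_inc = 233 mW

P_reflected ≈ 251 mW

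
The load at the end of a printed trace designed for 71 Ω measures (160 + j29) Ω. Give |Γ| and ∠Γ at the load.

Γ = (Z_L − Z_0)/(Z_L + Z_0) = (89 + j29)/(231 + j29)
|Γ| = 93.6/233 = 0.402

Γ ≈ 0.402 ∠ 10.9°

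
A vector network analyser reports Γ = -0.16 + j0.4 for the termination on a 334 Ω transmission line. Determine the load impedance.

Z_L ≈ 181 + j177 Ω

Z_L = Z_0·(1 + Γ)/(1 − Γ) = 334·(0.84 + j0.4)/(1.16 − j0.4)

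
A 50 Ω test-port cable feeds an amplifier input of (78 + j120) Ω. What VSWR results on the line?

VSWR ≈ 5.72

Γ = (Z_L − Z_0)/(Z_L + Z_0) = (28 + j120)/(128 + j120)
|Γ| = 123/175 = 0.702
VSWR = (1 + |Γ|)/(1 − |Γ|) = 1.7/0.298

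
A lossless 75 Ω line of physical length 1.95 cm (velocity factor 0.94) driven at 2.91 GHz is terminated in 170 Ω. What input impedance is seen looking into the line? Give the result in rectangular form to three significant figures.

Z_in ≈ 35.7 − j18.7 Ω

λ = v/f = 0.94·c / 2.91 GHz = 0.0969 m
βl = 2π·l/λ = 2π × 0.201 = 72.4°
tan(βl) = tan(72.4°) = 3.16
Z_in = Z_0·(Z_L + jZ_0·tanβl)/(Z_0 + jZ_L·tanβl)
     = 75·(170 + j237)/(75 + j537)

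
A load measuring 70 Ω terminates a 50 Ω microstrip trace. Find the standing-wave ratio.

VSWR ≈ 1.4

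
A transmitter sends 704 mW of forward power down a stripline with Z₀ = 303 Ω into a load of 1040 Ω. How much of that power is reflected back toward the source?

P_reflected ≈ 212 mW

Γ = (1040 − 303)/(1040 + 303) = 0.549
|Γ|² = 0.301
P_refl = |Γ|²·P_inc = 212 mW, P_del = (1 − |Γ|²)·P_inc = 492 mW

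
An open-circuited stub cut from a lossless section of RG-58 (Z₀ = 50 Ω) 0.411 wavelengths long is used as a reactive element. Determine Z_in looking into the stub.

Z_in ≈ +j79.9 Ω

βl = 2π × 0.411 = 148°
tan(βl) = -0.626
For an open-circuited stub, Z_in = −jZ_0·cot(βl) = −jZ_0/tan(βl)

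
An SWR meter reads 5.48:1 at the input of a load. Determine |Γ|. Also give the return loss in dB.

|Γ| = (S − 1)/(S + 1) = (5.48 − 1)/(5.48 + 1) = 4.48/6.48
RL = −20·log₁₀|Γ| = −20·log₁₀(0.691)

|Γ| ≈ 0.691; return loss ≈ 3.21 dB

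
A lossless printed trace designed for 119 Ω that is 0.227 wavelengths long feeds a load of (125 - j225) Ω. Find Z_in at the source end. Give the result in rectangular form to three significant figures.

Z_in ≈ 24.3 + j29.8 Ω

βl = 2π × 0.227 = 81.7°
tan(βl) = tan(81.7°) = 6.87
Z_in = Z_0·(Z_L + jZ_0·tanβl)/(Z_0 + jZ_L·tanβl)
     = 119·(125 + j593)/(1670 + j859)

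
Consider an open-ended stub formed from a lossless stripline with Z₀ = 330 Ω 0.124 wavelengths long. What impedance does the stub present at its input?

Z_in ≈ −j334 Ω

βl = 2π × 0.124 = 44.6°
tan(βl) = 0.988
For an open-ended stub, Z_in = −jZ_0·cot(βl) = −jZ_0/tan(βl)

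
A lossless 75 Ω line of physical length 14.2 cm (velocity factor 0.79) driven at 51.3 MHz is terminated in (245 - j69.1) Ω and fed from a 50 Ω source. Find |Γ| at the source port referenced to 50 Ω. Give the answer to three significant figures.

|Γ| ≈ 0.673

λ = v/f = 0.79·c / 51.3 MHz = 4.62 m
βl = 2π·l/λ = 2π × 0.0307 = 11.1°
tan(βl) = 0.196
Z_in = Z_0·(Z_L + jZ_0·tanβl)/(Z_0 + jZ_L·tanβl) = 141 − j123 Ω
Γ_s = (Z_in − Z_s)/(Z_in + Z_s) = (91.2 − j123)/(191 − j123), |Γ_s| = 0.673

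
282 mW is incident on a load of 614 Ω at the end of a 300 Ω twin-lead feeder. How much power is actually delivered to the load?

Γ = (614 − 300)/(614 + 300) = 0.344
|Γ|² = 0.118
P_refl = |Γ|²·P_inc = 33.3 mW, P_del = (1 − |Γ|²)·P_inc = 249 mW

P_delivered ≈ 249 mW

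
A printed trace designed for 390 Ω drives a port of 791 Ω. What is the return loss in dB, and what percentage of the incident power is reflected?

Γ = (791 − 390)/(791 + 390) = 0.34
RL = −20·log₁₀(0.34) = 9.38 dB
P_refl/P_inc = |Γ|² = 0.115

RL ≈ 9.38 dB; 11.5% of incident power reflected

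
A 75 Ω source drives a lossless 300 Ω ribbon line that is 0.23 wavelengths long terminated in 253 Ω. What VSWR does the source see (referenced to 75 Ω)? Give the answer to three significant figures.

VSWR ≈ 4.72

βl = 2π × 0.23 = 82.8°
tan(βl) = 7.92
Z_in = Z_0·(Z_L + jZ_0·tanβl)/(Z_0 + jZ_L·tanβl) = 353 + j15.1 Ω
Γ_s = (Z_in − Z_s)/(Z_in + Z_s) = (278 + j15.1)/(428 + j15.1), |Γ_s| = 0.65
VSWR = (1 + |Γ_s|)/(1 − |Γ_s|)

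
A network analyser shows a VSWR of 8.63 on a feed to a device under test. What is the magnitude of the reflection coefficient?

|Γ| ≈ 0.792

|Γ| = (S − 1)/(S + 1) = (8.63 − 1)/(8.63 + 1) = 7.63/9.63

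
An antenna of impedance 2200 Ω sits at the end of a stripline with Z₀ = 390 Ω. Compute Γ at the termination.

Γ = 0.699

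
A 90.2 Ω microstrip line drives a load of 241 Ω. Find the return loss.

RL ≈ 6.83 dB

Γ = (241 − 90.2)/(241 + 90.2) = 0.455
RL = −20·log₁₀|Γ| = −20·log₁₀(0.455)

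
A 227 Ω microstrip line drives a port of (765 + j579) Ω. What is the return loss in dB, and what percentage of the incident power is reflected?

Γ = (538 + j579)/(992 + j579), |Γ| = 0.688
RL = −20·log₁₀(0.688) = 3.25 dB
P_refl/P_inc = |Γ|² = 0.473

RL ≈ 3.25 dB; 47.3% of incident power reflected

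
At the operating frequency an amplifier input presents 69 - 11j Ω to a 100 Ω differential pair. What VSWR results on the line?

VSWR ≈ 1.48

Γ = (Z_L − Z_0)/(Z_L + Z_0) = (-31 − j11)/(169 − j11)
|Γ| = 32.9/169 = 0.194
VSWR = (1 + |Γ|)/(1 − |Γ|) = 1.19/0.806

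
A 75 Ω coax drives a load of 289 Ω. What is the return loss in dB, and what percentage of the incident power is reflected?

Γ = (289 − 75)/(289 + 75) = 0.588
RL = −20·log₁₀(0.588) = 4.61 dB
P_refl/P_inc = |Γ|² = 0.346

RL ≈ 4.61 dB; 34.6% of incident power reflected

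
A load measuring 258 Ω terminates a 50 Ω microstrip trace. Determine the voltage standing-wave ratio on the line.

For a purely resistive load, VSWR = R_L/Z_0 or Z_0/R_L (whichever > 1) = 258/50

VSWR ≈ 5.16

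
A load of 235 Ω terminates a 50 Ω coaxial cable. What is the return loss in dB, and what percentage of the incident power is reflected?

RL ≈ 3.75 dB; 42.1% of incident power reflected

Γ = (235 − 50)/(235 + 50) = 0.649
RL = −20·log₁₀(0.649) = 3.75 dB
P_refl/P_inc = |Γ|² = 0.421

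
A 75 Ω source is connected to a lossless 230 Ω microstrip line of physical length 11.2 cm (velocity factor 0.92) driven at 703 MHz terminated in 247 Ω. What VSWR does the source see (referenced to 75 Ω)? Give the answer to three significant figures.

VSWR ≈ 2.88

λ = v/f = 0.92·c / 703 MHz = 0.393 m
βl = 2π·l/λ = 2π × 0.285 = 103°
tan(βl) = -4.44
Z_in = Z_0·(Z_L + jZ_0·tanβl)/(Z_0 + jZ_L·tanβl) = 216 + j6.6 Ω
Γ_s = (Z_in − Z_s)/(Z_in + Z_s) = (141 + j6.6)/(291 + j6.6), |Γ_s| = 0.484
VSWR = (1 + |Γ_s|)/(1 − |Γ_s|)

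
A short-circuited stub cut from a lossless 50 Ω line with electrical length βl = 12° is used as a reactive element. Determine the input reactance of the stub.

X_in ≈ 10.6 Ω (inductive)

tan(βl) = 0.213
For a short-circuited stub, Z_in = jZ_0·tan(βl)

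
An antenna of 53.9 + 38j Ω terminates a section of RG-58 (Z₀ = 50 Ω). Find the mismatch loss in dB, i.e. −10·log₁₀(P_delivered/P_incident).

Γ = (3.9 + j38)/(103.9 + j38), |Γ| = 0.345
|Γ|² = 0.119, so P_del/P_inc = 1 − |Γ|² = 0.881
ML = −10·log₁₀(1 − |Γ|²)

mismatch loss ≈ 0.551 dB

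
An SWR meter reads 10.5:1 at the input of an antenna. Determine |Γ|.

|Γ| = (S − 1)/(S + 1) = (10.5 − 1)/(10.5 + 1) = 9.5/11.5

|Γ| ≈ 0.826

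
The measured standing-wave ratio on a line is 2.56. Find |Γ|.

|Γ| ≈ 0.438

|Γ| = (S − 1)/(S + 1) = (2.56 − 1)/(2.56 + 1) = 1.56/3.56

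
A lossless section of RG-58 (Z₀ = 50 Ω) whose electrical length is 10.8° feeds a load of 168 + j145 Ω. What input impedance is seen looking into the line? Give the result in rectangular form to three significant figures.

Z_in ≈ 285 − j63.3 Ω

tan(βl) = tan(10.8°) = 0.191
Z_in = Z_0·(Z_L + jZ_0·tanβl)/(Z_0 + jZ_L·tanβl)
     = 50·(168 + j155)/(22.3 + j32)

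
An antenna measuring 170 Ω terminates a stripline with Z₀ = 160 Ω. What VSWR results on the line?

VSWR ≈ 1.06

Γ = (170 − 160)/(170 + 160) = 0.0303
VSWR = (1 + 0.0303)/(1 − 0.0303)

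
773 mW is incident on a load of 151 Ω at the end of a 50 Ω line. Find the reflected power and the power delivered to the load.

P_reflected ≈ 195 mW; P_delivered ≈ 578 mW

Γ = (151 − 50)/(151 + 50) = 0.502
|Γ|² = 0.252
P_refl = |Γ|²·P_inc = 195 mW, P_del = (1 − |Γ|²)·P_inc = 578 mW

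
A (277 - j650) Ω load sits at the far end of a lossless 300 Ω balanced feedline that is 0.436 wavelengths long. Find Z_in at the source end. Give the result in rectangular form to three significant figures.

βl = 2π × 0.436 = 157°
tan(βl) = tan(157°) = -0.425
Z_in = Z_0·(Z_L + jZ_0·tanβl)/(Z_0 + jZ_L·tanβl)
     = 300·(277 − j778)/(23.6 − j118)

Z_in ≈ 2040 + j298 Ω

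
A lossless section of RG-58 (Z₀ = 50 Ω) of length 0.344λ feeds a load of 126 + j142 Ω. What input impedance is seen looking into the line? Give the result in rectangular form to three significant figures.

βl = 2π × 0.344 = 124°
tan(βl) = tan(124°) = -1.49
Z_in = Z_0·(Z_L + jZ_0·tanβl)/(Z_0 + jZ_L·tanβl)
     = 50·(126 + j67.4)/(262 − j188)

Z_in ≈ 9.78 + j19.9 Ω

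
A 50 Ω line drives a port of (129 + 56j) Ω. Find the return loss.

RL ≈ 5.74 dB

Γ = (79 + j56)/(179 + j56), |Γ| = 0.516
RL = −20·log₁₀|Γ| = −20·log₁₀(0.516)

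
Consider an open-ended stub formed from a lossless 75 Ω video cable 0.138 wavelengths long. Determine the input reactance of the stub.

βl = 2π × 0.138 = 49.7°
tan(βl) = 1.18
For an open-ended stub, Z_in = −jZ_0·cot(βl) = −jZ_0/tan(βl)

X_in ≈ -63.6 Ω (capacitive)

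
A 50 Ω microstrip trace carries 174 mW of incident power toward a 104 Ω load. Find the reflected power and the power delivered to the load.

Γ = (104 − 50)/(104 + 50) = 0.351
|Γ|² = 0.123
P_refl = |Γ|²·P_inc = 21.4 mW, P_del = (1 − |Γ|²)·P_inc = 153 mW

P_reflected ≈ 21.4 mW; P_delivered ≈ 153 mW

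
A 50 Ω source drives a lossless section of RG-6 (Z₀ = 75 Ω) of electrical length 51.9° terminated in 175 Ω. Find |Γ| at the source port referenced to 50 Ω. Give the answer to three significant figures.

|Γ| ≈ 0.409

tan(βl) = 1.28
Z_in = Z_0·(Z_L + jZ_0·tanβl)/(Z_0 + jZ_L·tanβl) = 46.6 − j43.1 Ω
Γ_s = (Z_in − Z_s)/(Z_in + Z_s) = (-3.36 − j43.1)/(96.6 − j43.1), |Γ_s| = 0.409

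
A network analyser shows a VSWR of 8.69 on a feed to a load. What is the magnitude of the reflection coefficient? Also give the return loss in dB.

|Γ| ≈ 0.794; return loss ≈ 2.01 dB

|Γ| = (S − 1)/(S + 1) = (8.69 − 1)/(8.69 + 1) = 7.69/9.69
RL = −20·log₁₀|Γ| = −20·log₁₀(0.794)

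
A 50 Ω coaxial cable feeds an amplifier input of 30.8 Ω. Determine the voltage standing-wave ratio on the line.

VSWR ≈ 1.62

Γ = (30.8 − 50)/(30.8 + 50) = -0.238
VSWR = (1 + 0.238)/(1 − 0.238)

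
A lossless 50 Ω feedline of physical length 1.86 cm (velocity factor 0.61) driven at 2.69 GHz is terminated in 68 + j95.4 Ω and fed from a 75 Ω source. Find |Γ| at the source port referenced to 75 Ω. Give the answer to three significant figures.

λ = v/f = 0.61·c / 2.69 GHz = 0.068 m
βl = 2π·l/λ = 2π × 0.273 = 98.4°
tan(βl) = -6.75
Z_in = Z_0·(Z_L + jZ_0·tanβl)/(Z_0 + jZ_L·tanβl) = 11.4 − j9.88 Ω
Γ_s = (Z_in − Z_s)/(Z_in + Z_s) = (-63.6 − j9.88)/(86.4 − j9.88), |Γ_s| = 0.739

|Γ| ≈ 0.739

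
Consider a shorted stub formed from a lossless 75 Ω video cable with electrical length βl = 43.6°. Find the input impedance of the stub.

Z_in ≈ +j71.4 Ω

tan(βl) = 0.952
For a shorted stub, Z_in = jZ_0·tan(βl)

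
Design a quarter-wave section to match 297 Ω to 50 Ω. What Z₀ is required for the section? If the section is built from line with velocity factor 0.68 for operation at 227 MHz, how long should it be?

Z_qwt ≈ 122 Ω; length ≈ 22.5 cm

Z_qwt = √(Z_0·R_L) = √(50 × 297) = √14850
λ = 0.68·c/f = 0.899 m, so l = λ/4 = 0.225 m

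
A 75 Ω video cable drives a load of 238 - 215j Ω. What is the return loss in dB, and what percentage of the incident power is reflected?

RL ≈ 2.97 dB; 50.5% of incident power reflected

Γ = (163 − j215)/(313 − j215), |Γ| = 0.711
RL = −20·log₁₀(0.711) = 2.97 dB
P_refl/P_inc = |Γ|² = 0.505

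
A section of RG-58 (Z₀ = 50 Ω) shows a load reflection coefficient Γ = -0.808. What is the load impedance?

Z_L = Z_0·(1 + Γ)/(1 − Γ) = 50·(0.192)/(1.81)

Z_L ≈ 5.31 Ω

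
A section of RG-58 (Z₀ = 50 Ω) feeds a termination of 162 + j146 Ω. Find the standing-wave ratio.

VSWR ≈ 6.01

Γ = (Z_L − Z_0)/(Z_L + Z_0) = (112 + j146)/(212 + j146)
|Γ| = 184/257 = 0.715
VSWR = (1 + |Γ|)/(1 − |Γ|) = 1.71/0.285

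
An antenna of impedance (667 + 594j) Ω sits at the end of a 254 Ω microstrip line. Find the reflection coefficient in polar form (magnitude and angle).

Γ = (Z_L − Z_0)/(Z_L + Z_0) = (413 + j594)/(921 + j594)
|Γ| = 723/1100 = 0.66

Γ ≈ 0.66 ∠ 22.4°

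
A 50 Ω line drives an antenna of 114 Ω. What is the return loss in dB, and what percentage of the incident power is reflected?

Γ = (114 − 50)/(114 + 50) = 0.39
RL = −20·log₁₀(0.39) = 8.17 dB
P_refl/P_inc = |Γ|² = 0.152

RL ≈ 8.17 dB; 15.2% of incident power reflected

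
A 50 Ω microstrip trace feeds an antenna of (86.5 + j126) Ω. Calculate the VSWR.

VSWR ≈ 5.81

Γ = (Z_L − Z_0)/(Z_L + Z_0) = (36.5 + j126)/(136.5 + j126)
|Γ| = 131/186 = 0.706
VSWR = (1 + |Γ|)/(1 − |Γ|) = 1.71/0.294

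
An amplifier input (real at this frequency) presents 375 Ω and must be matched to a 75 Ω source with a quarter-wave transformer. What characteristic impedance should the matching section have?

Z_qwt ≈ 168 Ω

Z_qwt = √(Z_0·R_L) = √(75 × 375) = √28120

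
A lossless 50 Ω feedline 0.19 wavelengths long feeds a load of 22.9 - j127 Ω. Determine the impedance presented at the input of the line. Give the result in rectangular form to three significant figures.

Z_in ≈ 3 − j0.564 Ω

βl = 2π × 0.19 = 68.4°
tan(βl) = tan(68.4°) = 2.53
Z_in = Z_0·(Z_L + jZ_0·tanβl)/(Z_0 + jZ_L·tanβl)
     = 50·(22.9 − j0.714)/(371 + j57.8)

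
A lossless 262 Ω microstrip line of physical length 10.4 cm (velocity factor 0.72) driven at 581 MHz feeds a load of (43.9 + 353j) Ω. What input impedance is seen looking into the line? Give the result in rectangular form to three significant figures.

λ = v/f = 0.72·c / 581 MHz = 0.372 m
βl = 2π·l/λ = 2π × 0.28 = 101°
tan(βl) = tan(101°) = -5.29
Z_in = Z_0·(Z_L + jZ_0·tanβl)/(Z_0 + jZ_L·tanβl)
     = 262·(43.9 − j1030)/(2130 − j232)

Z_in ≈ 19 − j125 Ω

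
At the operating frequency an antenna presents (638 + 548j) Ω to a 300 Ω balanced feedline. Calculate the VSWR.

Γ = (Z_L − Z_0)/(Z_L + Z_0) = (338 + j548)/(938 + j548)
|Γ| = 644/1090 = 0.593
VSWR = (1 + |Γ|)/(1 − |Γ|) = 1.59/0.407

VSWR ≈ 3.91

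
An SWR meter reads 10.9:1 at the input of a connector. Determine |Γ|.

|Γ| = (S − 1)/(S + 1) = (10.9 − 1)/(10.9 + 1) = 9.9/11.9

|Γ| ≈ 0.832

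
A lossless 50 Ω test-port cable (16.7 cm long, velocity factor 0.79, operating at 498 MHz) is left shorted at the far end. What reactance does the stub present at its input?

X_in ≈ -68 Ω (capacitive)

λ = v/f = 0.79·c / 498 MHz = 0.476 m
βl = 2π·l/λ = 2π × 0.351 = 126°
tan(βl) = -1.36
For a shorted stub, Z_in = jZ_0·tan(βl)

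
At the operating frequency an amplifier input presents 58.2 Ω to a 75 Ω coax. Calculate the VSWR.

Γ = (58.2 − 75)/(58.2 + 75) = -0.126
VSWR = (1 + 0.126)/(1 − 0.126)

VSWR ≈ 1.29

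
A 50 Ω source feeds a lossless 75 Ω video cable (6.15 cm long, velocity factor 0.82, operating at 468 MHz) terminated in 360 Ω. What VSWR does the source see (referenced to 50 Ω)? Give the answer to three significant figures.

λ = v/f = 0.82·c / 468 MHz = 0.526 m
βl = 2π·l/λ = 2π × 0.117 = 42.1°
tan(βl) = 0.904
Z_in = Z_0·(Z_L + jZ_0·tanβl)/(Z_0 + jZ_L·tanβl) = 33 − j75.3 Ω
Γ_s = (Z_in − Z_s)/(Z_in + Z_s) = (-17 − j75.3)/(83 − j75.3), |Γ_s| = 0.689
VSWR = (1 + |Γ_s|)/(1 − |Γ_s|)

VSWR ≈ 5.43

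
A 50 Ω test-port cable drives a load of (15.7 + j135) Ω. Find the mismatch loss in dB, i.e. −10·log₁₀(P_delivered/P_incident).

Γ = (-34.3 + j135)/(65.7 + j135), |Γ| = 0.928
|Γ|² = 0.861, so P_del/P_inc = 1 − |Γ|² = 0.139
ML = −10·log₁₀(1 − |Γ|²)

mismatch loss ≈ 8.56 dB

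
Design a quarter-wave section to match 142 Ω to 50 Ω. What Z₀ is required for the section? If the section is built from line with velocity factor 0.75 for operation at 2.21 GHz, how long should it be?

Z_qwt = √(Z_0·R_L) = √(50 × 142) = √7100
λ = 0.75·c/f = 0.102 m, so l = λ/4 = 0.0255 m

Z_qwt ≈ 84.3 Ω; length ≈ 2.55 cm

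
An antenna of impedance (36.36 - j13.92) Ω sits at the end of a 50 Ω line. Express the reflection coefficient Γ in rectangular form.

Γ = (Z_L − Z_0)/(Z_L + Z_0) = (-13.64 − j13.92)/(86.36 − j13.92)

Γ ≈ -0.129 − j0.182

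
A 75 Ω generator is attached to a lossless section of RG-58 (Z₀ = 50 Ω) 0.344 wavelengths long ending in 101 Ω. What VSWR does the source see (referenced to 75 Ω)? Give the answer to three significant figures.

VSWR ≈ 2.58

βl = 2π × 0.344 = 124°
tan(βl) = -1.49
Z_in = Z_0·(Z_L + jZ_0·tanβl)/(Z_0 + jZ_L·tanβl) = 32.3 + j22.8 Ω
Γ_s = (Z_in − Z_s)/(Z_in + Z_s) = (-42.7 + j22.8)/(107 + j22.8), |Γ_s| = 0.441
VSWR = (1 + |Γ_s|)/(1 − |Γ_s|)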